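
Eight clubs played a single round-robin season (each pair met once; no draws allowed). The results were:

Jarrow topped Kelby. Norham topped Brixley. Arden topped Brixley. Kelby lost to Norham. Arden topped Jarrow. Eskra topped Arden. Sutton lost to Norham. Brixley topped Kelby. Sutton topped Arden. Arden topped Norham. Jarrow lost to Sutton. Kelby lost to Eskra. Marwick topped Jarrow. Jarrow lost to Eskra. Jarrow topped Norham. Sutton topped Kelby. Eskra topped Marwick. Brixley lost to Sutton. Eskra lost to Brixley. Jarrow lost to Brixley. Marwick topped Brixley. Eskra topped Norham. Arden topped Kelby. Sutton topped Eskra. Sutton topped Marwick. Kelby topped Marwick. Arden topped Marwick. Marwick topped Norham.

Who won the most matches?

Win totals: Brixley 3, Eskra 5, Marwick 3, Arden 5, Sutton 6, Norham 3, Jarrow 2, Kelby 1.
Sutton leads with 6 wins (next highest: 5).

Sutton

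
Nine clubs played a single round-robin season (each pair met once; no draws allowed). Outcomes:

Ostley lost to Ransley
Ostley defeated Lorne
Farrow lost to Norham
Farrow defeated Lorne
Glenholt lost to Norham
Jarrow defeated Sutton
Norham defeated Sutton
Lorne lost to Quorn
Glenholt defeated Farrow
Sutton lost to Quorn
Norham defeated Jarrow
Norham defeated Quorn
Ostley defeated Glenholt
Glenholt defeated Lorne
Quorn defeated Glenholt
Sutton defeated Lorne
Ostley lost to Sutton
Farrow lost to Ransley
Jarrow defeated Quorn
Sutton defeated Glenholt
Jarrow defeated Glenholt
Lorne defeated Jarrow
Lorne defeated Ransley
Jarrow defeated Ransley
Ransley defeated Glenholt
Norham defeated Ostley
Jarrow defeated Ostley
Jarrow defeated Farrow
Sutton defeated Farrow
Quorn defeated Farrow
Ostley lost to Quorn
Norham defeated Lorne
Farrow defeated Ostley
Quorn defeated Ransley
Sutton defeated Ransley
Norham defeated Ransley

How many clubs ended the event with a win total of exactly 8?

Win totals: Sutton 5, Jarrow 6, Ransley 3, Glenholt 2, Lorne 2, Ostley 2, Quorn 6, Farrow 2, Norham 8.
Exactly 8: Norham — 1 club.

1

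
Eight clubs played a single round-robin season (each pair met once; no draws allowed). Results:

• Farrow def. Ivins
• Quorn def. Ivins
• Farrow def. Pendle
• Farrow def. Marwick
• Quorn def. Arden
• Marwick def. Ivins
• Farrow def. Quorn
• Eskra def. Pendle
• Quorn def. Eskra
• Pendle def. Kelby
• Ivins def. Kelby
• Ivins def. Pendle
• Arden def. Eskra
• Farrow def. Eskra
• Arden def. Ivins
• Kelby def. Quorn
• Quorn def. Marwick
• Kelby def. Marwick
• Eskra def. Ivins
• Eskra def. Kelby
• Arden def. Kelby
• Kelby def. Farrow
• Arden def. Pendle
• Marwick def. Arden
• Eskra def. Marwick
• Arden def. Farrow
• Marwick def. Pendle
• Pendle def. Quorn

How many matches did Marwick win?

Marwick's results: beat Arden, Pendle, Ivins; lost to Quorn, Farrow, Eskra, Kelby.
That is 3 wins.

3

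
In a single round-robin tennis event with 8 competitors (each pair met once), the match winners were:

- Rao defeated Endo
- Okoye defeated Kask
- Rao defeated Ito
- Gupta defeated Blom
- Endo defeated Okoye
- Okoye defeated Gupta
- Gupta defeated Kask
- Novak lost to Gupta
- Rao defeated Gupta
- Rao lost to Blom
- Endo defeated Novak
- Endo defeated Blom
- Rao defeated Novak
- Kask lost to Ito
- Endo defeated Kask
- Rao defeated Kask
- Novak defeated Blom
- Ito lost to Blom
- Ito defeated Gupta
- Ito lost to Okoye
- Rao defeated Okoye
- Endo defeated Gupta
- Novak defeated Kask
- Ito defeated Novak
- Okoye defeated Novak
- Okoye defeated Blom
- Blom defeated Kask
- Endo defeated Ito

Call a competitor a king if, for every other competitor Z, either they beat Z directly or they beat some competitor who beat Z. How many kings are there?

Kask cannot reach Blom, Okoye, Ito, Gupta, Endo, Rao, Novak in two steps.
Blom reaches everyone (king).
Okoye cannot reach Endo in two steps.
Ito cannot reach Okoye, Endo, Rao in two steps.
Gupta cannot reach Okoye, Endo in two steps.
Endo reaches everyone (king).
Rao reaches everyone (king).
Novak cannot reach Okoye, Gupta, Endo in two steps.
Kings: Blom, Endo, Rao — 3.

3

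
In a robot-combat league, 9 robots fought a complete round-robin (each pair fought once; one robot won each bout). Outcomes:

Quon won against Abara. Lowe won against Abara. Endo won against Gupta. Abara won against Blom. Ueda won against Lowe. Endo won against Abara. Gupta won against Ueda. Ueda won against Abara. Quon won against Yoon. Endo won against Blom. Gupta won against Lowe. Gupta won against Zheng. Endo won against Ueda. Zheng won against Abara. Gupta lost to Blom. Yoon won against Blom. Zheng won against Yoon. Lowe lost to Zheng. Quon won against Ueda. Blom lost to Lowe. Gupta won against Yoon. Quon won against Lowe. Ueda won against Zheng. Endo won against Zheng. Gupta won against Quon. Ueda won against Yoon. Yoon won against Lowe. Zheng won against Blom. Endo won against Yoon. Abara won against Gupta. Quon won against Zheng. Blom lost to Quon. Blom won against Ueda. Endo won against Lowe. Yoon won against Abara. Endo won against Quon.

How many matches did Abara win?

2

Abara's results: beat Gupta, Blom; lost to Endo, Zheng, Yoon, Quon, Ueda, Lowe.
That is 2 wins.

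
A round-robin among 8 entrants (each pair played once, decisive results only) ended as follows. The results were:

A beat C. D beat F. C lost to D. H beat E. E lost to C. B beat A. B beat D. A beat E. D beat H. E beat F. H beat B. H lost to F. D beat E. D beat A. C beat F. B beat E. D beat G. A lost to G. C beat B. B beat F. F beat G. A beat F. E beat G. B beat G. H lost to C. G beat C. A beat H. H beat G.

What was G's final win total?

2

G's results: beat A, C; lost to B, D, E, F, H.
That is 2 wins.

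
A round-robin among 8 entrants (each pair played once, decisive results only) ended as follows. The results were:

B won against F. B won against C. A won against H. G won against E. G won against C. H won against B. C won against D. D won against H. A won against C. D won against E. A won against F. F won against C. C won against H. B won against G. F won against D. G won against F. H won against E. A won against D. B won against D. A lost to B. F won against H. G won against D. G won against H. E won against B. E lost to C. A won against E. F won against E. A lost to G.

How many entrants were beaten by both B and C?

1

B beat: A, C, D, F, G.
C beat: D, E, H.
Both beat: D — 1.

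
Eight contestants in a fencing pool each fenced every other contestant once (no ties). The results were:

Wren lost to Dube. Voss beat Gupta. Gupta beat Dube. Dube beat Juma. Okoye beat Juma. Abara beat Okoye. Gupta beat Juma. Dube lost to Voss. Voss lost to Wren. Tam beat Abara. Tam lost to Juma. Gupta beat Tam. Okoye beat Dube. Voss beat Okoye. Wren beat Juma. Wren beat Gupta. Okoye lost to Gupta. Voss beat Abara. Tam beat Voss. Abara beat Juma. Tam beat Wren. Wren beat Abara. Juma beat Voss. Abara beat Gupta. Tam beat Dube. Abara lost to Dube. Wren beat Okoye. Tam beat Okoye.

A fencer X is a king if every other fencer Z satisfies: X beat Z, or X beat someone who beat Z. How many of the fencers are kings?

6

Tam reaches everyone (king).
Gupta reaches everyone (king).
Dube reaches everyone (king).
Juma reaches everyone (king).
Wren reaches everyone (king).
Voss reaches everyone (king).
Okoye cannot reach Gupta in two steps.
Abara cannot reach Wren in two steps.
Kings: Tam, Gupta, Dube, Juma, Wren, Voss — 6.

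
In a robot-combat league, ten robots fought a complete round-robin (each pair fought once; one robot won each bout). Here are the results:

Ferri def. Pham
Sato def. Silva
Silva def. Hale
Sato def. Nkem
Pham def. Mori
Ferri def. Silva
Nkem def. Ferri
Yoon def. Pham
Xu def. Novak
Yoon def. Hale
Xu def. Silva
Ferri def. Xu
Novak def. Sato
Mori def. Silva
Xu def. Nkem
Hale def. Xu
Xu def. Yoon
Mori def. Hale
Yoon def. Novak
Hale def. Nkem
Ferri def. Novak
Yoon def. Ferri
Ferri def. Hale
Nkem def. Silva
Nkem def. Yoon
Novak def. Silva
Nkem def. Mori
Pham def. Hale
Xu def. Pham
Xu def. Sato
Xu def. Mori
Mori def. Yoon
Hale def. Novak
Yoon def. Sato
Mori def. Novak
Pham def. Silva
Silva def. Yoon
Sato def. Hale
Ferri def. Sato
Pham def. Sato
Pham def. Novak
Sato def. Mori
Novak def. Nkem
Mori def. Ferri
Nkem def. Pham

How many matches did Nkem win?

5

Nkem's results: beat Pham, Silva, Yoon, Ferri, Mori; lost to Novak, Xu, Sato, Hale.
That is 5 wins.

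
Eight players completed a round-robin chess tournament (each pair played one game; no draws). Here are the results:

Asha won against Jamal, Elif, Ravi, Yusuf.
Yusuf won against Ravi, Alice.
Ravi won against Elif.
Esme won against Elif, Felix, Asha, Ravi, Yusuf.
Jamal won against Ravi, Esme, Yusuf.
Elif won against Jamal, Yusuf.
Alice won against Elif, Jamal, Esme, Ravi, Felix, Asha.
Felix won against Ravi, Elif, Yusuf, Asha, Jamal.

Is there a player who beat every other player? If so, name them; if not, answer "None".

None

Highest win total is Alice with 6 (out of 7 possible).
Alice lost to Yusuf, so no player went undefeated.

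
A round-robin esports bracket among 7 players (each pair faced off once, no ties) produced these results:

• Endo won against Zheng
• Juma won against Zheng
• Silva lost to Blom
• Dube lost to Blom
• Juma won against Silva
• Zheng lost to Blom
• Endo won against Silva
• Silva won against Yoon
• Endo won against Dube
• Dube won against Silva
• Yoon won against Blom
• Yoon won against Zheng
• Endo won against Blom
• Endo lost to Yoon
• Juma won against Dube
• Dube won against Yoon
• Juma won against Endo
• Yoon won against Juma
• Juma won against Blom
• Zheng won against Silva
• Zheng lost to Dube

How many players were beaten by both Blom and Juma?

Blom beat: Dube, Zheng, Silva.
Juma beat: Dube, Endo, Blom, Zheng, Silva.
Both beat: Dube, Zheng, Silva — 3.

3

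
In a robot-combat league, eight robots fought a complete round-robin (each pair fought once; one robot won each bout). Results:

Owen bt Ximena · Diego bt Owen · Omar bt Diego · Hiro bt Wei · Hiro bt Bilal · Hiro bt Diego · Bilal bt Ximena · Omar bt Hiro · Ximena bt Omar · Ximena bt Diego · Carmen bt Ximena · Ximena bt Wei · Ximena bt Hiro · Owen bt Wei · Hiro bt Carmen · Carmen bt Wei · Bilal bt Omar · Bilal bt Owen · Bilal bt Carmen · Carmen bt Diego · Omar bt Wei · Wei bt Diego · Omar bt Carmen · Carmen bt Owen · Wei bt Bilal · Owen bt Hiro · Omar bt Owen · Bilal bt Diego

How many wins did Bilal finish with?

5

Bilal's results: beat Diego, Ximena, Carmen, Owen, Omar; lost to Wei, Hiro.
That is 5 wins.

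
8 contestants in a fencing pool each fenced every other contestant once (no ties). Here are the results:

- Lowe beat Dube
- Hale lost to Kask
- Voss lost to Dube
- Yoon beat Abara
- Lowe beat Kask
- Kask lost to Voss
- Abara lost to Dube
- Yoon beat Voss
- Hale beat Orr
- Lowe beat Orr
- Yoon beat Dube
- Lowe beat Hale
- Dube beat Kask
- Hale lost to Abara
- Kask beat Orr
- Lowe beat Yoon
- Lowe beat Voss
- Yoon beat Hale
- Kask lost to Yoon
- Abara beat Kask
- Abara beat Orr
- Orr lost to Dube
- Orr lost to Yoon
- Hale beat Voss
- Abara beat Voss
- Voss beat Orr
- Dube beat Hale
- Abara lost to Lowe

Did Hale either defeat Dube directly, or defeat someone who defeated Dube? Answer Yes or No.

Hale did not beat Dube directly.
Hale beat Orr, Voss, but each of them lost to Dube. No two-step path.

No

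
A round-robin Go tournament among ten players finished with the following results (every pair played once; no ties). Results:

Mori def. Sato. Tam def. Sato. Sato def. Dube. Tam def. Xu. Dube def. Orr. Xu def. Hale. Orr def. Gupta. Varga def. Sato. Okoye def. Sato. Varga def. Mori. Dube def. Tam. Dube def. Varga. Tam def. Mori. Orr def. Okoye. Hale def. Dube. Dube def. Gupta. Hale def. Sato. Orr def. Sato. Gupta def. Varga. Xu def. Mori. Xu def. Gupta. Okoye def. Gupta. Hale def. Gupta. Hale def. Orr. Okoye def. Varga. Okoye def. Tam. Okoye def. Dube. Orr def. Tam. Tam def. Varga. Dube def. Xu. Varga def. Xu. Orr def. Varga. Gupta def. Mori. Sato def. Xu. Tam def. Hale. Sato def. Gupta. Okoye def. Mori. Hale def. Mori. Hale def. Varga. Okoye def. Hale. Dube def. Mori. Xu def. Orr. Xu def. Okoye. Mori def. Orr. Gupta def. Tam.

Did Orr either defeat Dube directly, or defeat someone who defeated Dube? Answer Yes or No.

Yes

Orr did not beat Dube directly.
Orr beat Okoye, Gupta, Tam, Varga, Sato. Of those, Okoye beat Dube.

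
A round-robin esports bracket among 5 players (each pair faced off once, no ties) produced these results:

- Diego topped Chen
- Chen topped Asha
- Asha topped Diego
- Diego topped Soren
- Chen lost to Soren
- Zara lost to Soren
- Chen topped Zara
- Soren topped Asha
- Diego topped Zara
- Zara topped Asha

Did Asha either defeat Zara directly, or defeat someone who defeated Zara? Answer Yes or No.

Asha did not beat Zara directly.
Asha beat Diego. Of those, Diego beat Zara.

Yes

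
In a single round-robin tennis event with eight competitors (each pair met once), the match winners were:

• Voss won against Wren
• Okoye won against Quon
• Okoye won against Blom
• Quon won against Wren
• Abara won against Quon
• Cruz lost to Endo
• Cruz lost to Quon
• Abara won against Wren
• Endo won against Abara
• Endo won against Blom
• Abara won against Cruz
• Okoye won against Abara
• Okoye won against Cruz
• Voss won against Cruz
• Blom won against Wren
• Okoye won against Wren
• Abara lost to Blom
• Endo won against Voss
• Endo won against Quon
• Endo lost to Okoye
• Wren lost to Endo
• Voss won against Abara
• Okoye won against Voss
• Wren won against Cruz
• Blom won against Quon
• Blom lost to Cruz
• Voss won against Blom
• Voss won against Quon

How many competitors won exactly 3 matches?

2

Win totals: Voss 5, Quon 2, Blom 3, Endo 6, Wren 1, Cruz 1, Abara 3, Okoye 7.
Exactly 3: Blom, Abara — 2 competitors.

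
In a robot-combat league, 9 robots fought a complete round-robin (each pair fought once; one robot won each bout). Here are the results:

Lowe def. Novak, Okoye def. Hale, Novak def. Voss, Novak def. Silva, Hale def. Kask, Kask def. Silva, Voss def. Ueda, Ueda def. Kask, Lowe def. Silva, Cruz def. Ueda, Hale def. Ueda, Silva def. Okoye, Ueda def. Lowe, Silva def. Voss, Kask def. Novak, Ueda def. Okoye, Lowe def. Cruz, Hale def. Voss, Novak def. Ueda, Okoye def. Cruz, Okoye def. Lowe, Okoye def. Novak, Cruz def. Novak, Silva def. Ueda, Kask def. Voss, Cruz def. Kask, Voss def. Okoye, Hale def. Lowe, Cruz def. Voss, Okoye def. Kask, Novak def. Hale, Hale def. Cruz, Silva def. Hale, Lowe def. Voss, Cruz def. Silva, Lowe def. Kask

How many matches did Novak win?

Novak's results: beat Voss, Hale, Silva, Ueda; lost to Cruz, Okoye, Lowe, Kask.
That is 4 wins.

4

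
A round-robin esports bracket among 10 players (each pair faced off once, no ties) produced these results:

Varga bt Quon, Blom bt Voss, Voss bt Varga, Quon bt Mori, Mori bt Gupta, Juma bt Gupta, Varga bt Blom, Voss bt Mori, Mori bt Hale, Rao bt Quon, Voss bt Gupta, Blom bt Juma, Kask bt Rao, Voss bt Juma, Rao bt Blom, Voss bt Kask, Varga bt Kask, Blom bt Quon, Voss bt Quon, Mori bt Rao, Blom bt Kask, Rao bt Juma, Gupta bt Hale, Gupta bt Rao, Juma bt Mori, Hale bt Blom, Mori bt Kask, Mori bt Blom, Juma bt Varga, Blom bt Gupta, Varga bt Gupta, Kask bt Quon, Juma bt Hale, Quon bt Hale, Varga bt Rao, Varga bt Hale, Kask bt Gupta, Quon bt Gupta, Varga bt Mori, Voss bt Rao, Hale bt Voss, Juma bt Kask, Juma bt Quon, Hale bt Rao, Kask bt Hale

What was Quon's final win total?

Quon's results: beat Mori, Hale, Gupta; lost to Varga, Juma, Rao, Kask, Blom, Voss.
That is 3 wins.

3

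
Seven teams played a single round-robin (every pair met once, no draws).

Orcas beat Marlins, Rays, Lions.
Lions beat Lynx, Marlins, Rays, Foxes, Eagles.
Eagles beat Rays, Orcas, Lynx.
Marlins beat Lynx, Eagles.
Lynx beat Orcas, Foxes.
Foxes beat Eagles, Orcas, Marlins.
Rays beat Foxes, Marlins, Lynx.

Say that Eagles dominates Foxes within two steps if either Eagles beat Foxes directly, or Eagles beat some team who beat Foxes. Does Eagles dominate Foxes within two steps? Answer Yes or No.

Eagles did not beat Foxes directly.
Eagles beat Orcas, Rays, Lynx. Of those, Rays beat Foxes.

Yes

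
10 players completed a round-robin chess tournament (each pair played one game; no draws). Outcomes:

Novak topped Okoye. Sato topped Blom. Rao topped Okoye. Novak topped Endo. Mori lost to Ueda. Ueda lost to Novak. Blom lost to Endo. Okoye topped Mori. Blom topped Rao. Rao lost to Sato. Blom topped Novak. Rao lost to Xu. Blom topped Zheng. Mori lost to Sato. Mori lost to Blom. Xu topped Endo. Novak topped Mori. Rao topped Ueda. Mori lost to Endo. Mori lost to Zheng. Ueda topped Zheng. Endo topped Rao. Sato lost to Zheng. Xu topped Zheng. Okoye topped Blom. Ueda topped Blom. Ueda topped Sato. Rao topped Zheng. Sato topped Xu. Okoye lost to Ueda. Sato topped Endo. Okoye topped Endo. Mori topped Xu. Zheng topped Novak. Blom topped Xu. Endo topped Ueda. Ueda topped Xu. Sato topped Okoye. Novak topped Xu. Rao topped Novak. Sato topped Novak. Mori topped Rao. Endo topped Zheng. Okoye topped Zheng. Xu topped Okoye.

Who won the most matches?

Win totals: Zheng 3, Blom 5, Sato 7, Okoye 4, Endo 5, Novak 5, Ueda 6, Mori 2, Rao 4, Xu 4.
Sato leads with 7 wins (next highest: 6).

Sato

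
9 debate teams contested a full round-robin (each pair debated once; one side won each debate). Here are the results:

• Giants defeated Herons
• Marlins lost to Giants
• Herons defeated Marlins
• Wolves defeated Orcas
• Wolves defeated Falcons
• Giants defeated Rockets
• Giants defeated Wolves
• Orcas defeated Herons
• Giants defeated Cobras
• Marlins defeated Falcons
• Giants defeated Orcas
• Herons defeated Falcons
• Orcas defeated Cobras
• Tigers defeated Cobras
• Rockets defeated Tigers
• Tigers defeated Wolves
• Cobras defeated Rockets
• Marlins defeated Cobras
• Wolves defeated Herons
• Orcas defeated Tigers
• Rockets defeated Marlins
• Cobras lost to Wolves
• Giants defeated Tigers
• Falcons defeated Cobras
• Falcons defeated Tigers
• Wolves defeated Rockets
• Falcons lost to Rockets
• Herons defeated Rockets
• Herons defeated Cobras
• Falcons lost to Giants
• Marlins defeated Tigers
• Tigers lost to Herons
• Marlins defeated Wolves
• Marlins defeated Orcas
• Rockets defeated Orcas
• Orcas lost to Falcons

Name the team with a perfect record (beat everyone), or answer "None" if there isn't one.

Giants

Giants has 8 wins out of 8 opponents — a perfect record.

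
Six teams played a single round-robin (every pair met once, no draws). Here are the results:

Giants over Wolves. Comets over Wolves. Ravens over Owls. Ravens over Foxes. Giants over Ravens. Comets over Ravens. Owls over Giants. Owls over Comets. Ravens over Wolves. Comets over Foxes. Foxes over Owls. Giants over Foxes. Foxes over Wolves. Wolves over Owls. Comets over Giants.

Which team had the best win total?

Win totals: Comets 4, Foxes 2, Giants 3, Ravens 3, Wolves 1, Owls 2.
Comets leads with 4 wins (next highest: 3).

Comets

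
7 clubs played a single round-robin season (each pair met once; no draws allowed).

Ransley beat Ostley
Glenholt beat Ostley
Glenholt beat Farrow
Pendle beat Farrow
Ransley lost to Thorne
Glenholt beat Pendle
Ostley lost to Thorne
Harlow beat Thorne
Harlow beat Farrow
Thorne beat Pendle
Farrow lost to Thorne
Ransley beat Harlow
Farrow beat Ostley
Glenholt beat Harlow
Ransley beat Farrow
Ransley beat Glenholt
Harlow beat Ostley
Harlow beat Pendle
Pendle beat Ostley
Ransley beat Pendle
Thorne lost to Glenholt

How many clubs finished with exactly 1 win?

Win totals: Harlow 4, Ransley 5, Pendle 2, Farrow 1, Glenholt 5, Thorne 4, Ostley 0.
Exactly 1: Farrow — 1 club.

1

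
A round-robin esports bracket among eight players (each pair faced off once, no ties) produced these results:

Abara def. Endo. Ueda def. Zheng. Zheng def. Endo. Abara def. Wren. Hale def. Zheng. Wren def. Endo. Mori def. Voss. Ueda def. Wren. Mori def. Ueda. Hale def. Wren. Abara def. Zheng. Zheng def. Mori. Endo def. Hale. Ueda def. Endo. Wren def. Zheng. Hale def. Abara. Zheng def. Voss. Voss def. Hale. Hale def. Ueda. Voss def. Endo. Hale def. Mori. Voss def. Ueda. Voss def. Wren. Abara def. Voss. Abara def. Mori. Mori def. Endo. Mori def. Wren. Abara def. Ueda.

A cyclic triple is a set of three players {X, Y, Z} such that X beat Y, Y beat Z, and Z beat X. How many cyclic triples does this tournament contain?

Win totals: Mori 4, Zheng 3, Hale 5, Voss 4, Ueda 3, Wren 2, Abara 6, Endo 1.
A player with w wins dominates both others in C(w,2) triples; summing gives 6 + 3 + 10 + 6 + 3 + 1 + 15 + 0 = 44 transitive triples.
Total triples C(8,3) = 56, so cyclic triples = 56 − 44 = 12.

12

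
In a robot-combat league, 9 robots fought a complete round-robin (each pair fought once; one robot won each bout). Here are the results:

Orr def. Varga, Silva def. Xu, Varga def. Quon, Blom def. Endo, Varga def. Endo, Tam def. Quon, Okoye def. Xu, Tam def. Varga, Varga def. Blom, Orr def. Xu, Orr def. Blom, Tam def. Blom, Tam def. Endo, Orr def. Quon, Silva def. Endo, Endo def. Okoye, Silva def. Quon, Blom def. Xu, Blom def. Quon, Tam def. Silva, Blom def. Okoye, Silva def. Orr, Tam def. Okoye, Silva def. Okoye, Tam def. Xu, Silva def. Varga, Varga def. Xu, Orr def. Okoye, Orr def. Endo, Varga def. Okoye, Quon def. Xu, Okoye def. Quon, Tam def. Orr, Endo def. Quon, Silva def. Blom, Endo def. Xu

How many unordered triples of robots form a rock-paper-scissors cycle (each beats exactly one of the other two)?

0

Win totals: Varga 5, Quon 1, Blom 4, Okoye 2, Orr 6, Endo 3, Silva 7, Tam 8, Xu 0.
A robot with w wins dominates both others in C(w,2) triples; summing gives 10 + 0 + 6 + 1 + 15 + 3 + 21 + 28 + 0 = 84 transitive triples.
Total triples C(9,3) = 84, so cyclic triples = 84 − 84 = 0.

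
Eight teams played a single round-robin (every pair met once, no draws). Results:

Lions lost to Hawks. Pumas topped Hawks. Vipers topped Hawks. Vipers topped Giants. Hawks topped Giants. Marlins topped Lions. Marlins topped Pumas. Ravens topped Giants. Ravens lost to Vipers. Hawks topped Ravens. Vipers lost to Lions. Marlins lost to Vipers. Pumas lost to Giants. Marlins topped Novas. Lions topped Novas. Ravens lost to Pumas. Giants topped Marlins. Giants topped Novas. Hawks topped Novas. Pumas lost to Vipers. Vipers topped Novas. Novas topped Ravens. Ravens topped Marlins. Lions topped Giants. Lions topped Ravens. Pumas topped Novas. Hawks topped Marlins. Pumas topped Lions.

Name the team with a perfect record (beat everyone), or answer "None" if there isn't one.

None

Highest win total is Vipers with 6 (out of 7 possible).
Vipers lost to Lions, so no team went undefeated.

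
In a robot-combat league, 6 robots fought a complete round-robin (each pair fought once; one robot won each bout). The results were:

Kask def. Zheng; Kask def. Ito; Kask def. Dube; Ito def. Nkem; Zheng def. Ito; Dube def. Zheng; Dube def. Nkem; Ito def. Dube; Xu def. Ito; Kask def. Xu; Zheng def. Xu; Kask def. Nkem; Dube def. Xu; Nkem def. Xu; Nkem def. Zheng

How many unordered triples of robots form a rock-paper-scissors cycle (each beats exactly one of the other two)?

4

Win totals: Nkem 2, Kask 5, Xu 1, Zheng 2, Dube 3, Ito 2.
A robot with w wins dominates both others in C(w,2) triples; summing gives 1 + 10 + 0 + 1 + 3 + 1 = 16 transitive triples.
Total triples C(6,3) = 20, so cyclic triples = 20 − 16 = 4.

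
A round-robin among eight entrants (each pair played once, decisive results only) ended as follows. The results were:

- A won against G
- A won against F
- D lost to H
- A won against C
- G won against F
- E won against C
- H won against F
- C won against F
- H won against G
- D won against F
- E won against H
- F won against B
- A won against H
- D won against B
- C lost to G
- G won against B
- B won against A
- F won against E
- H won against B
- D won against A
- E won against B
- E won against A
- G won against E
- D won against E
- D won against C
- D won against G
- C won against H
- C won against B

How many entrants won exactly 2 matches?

Win totals: A 4, B 1, C 3, D 6, E 4, F 2, G 4, H 4.
Exactly 2: F — 1 entrant.

1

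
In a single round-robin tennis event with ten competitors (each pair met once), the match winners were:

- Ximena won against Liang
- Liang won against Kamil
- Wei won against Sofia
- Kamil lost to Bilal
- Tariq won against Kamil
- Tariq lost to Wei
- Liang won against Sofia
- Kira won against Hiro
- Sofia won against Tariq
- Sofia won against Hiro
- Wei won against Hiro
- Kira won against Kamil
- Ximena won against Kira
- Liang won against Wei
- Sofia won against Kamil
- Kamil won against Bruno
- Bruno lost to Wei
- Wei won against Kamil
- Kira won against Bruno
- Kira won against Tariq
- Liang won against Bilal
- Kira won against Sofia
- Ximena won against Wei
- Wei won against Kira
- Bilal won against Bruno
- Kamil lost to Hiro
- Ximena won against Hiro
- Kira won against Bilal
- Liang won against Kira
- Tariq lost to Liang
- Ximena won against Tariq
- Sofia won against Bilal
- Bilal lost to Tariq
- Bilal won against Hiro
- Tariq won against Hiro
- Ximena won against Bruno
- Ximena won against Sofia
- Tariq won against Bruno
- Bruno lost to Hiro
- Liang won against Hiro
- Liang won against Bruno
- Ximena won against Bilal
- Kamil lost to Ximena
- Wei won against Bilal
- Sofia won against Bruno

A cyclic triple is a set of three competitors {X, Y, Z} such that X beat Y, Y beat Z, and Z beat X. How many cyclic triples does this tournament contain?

0

Win totals: Liang 8, Bilal 3, Bruno 0, Kamil 1, Kira 6, Wei 7, Hiro 2, Ximena 9, Sofia 5, Tariq 4.
A competitor with w wins dominates both others in C(w,2) triples; summing gives 28 + 3 + 0 + 0 + 15 + 21 + 1 + 36 + 10 + 6 = 120 transitive triples.
Total triples C(10,3) = 120, so cyclic triples = 120 − 120 = 0.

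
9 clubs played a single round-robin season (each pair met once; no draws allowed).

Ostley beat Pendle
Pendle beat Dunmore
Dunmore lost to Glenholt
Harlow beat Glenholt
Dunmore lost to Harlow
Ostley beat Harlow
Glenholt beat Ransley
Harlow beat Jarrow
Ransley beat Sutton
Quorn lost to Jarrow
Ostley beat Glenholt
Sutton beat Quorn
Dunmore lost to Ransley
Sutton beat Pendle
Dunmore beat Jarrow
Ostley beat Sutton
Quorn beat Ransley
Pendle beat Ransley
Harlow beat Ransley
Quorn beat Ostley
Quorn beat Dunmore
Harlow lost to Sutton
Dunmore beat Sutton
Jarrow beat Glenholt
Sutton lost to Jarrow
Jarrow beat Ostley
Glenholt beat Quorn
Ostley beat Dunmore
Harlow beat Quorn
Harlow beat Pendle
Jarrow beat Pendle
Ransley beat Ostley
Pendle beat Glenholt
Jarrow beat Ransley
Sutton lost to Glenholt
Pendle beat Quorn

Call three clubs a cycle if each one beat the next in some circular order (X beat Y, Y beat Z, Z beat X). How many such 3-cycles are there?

Win totals: Sutton 3, Glenholt 4, Pendle 4, Ostley 5, Jarrow 6, Ransley 3, Quorn 3, Harlow 6, Dunmore 2.
A club with w wins dominates both others in C(w,2) triples; summing gives 3 + 6 + 6 + 10 + 15 + 3 + 3 + 15 + 1 = 62 transitive triples.
Total triples C(9,3) = 84, so cyclic triples = 84 − 62 = 22.

22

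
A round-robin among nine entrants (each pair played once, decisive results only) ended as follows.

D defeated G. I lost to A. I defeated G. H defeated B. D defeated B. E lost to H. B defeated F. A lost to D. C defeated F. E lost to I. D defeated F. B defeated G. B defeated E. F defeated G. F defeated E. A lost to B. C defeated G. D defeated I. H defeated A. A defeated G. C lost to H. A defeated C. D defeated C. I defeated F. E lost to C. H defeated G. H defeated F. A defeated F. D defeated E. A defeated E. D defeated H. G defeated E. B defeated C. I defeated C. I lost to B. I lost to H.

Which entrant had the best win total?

Win totals: A 5, B 6, C 3, D 8, E 0, F 2, G 1, H 7, I 4.
D leads with 8 wins (next highest: 7).

D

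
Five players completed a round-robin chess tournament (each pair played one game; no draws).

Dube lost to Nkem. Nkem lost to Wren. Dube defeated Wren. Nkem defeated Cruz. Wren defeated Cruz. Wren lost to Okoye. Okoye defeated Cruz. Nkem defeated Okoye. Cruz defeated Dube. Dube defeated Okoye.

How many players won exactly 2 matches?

3

Win totals: Okoye 2, Wren 2, Dube 2, Cruz 1, Nkem 3.
Exactly 2: Okoye, Wren, Dube — 3 players.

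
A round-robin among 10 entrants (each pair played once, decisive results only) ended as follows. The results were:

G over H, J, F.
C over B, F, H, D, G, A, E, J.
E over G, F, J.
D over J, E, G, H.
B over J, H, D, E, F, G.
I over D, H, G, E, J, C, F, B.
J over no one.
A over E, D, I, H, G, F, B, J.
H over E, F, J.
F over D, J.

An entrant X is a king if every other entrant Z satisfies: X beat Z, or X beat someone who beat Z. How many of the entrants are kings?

3

A reaches everyone (king).
B cannot reach A, C, I in two steps.
C reaches everyone (king).
D cannot reach A, B, C, I in two steps.
E cannot reach A, B, C, I in two steps.
F cannot reach A, B, C, I in two steps.
G cannot reach A, B, C, I in two steps.
H cannot reach A, B, C, I in two steps.
I reaches everyone (king).
J cannot reach A, B, C, D, E, F, G, H, I in two steps.
Kings: A, C, I — 3.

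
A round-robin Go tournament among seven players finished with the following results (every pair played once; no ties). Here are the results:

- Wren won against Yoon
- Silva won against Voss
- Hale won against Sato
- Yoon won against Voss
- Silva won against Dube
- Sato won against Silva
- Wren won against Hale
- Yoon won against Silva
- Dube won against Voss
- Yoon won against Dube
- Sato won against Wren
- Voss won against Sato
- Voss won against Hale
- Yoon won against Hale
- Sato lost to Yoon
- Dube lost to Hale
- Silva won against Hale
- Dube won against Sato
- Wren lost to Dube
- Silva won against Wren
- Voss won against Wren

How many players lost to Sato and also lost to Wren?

Sato beat: Wren, Silva.
Wren beat: Hale, Yoon.
No one was beaten by both.

0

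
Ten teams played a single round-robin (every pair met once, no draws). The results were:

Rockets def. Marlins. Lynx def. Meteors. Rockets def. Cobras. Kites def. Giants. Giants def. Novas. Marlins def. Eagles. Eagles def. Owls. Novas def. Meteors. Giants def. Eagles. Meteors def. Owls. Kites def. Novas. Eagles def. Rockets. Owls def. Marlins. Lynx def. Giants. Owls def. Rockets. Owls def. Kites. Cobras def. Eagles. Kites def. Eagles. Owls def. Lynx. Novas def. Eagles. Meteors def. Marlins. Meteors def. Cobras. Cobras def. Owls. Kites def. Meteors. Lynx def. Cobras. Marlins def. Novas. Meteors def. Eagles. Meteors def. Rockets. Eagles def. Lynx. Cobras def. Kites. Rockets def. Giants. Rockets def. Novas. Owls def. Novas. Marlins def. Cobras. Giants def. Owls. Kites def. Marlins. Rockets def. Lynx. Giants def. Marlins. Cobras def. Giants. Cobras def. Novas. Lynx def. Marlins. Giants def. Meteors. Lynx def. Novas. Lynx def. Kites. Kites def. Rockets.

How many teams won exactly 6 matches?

2

Win totals: Kites 6, Giants 5, Lynx 6, Meteors 5, Marlins 3, Owls 5, Novas 2, Rockets 5, Eagles 3, Cobras 5.
Exactly 6: Kites, Lynx — 2 teams.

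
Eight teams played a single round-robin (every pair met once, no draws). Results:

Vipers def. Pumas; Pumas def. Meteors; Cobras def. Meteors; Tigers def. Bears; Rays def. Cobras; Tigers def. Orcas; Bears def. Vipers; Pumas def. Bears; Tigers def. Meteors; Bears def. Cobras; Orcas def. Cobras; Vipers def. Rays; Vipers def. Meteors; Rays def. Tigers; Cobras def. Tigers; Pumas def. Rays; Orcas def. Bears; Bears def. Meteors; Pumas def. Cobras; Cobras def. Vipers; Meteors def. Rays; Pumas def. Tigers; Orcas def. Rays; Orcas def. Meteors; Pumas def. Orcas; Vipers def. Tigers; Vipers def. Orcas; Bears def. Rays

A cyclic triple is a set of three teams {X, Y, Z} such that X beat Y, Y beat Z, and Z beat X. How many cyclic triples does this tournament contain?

12

Win totals: Rays 2, Cobras 3, Tigers 3, Vipers 5, Meteors 1, Orcas 4, Pumas 6, Bears 4.
A team with w wins dominates both others in C(w,2) triples; summing gives 1 + 3 + 3 + 10 + 0 + 6 + 15 + 6 = 44 transitive triples.
Total triples C(8,3) = 56, so cyclic triples = 56 − 44 = 12.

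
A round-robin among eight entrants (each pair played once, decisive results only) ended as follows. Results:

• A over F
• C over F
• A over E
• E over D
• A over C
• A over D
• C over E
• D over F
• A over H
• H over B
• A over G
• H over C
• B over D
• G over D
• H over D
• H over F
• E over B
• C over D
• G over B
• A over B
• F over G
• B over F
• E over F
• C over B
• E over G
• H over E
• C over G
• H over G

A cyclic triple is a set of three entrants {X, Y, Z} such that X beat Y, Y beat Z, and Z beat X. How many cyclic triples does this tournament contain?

2

Win totals: A 7, B 2, C 5, D 1, E 4, F 1, G 2, H 6.
An entrant with w wins dominates both others in C(w,2) triples; summing gives 21 + 1 + 10 + 0 + 6 + 0 + 1 + 15 = 54 transitive triples.
Total triples C(8,3) = 56, so cyclic triples = 56 − 54 = 2.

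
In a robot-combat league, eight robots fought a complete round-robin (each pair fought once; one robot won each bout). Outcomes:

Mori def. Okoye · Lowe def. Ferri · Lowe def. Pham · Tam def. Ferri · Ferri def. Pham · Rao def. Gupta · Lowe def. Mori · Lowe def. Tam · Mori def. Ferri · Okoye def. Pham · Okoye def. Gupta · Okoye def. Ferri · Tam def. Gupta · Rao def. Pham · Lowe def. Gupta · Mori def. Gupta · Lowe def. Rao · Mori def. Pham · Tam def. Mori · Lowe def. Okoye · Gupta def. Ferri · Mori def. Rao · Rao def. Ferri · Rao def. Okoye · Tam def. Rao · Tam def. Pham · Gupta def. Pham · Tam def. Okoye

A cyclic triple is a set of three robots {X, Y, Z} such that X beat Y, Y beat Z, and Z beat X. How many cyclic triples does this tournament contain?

Win totals: Pham 0, Lowe 7, Okoye 3, Tam 6, Ferri 1, Gupta 2, Rao 4, Mori 5.
A robot with w wins dominates both others in C(w,2) triples; summing gives 0 + 21 + 3 + 15 + 0 + 1 + 6 + 10 = 56 transitive triples.
Total triples C(8,3) = 56, so cyclic triples = 56 − 56 = 0.

0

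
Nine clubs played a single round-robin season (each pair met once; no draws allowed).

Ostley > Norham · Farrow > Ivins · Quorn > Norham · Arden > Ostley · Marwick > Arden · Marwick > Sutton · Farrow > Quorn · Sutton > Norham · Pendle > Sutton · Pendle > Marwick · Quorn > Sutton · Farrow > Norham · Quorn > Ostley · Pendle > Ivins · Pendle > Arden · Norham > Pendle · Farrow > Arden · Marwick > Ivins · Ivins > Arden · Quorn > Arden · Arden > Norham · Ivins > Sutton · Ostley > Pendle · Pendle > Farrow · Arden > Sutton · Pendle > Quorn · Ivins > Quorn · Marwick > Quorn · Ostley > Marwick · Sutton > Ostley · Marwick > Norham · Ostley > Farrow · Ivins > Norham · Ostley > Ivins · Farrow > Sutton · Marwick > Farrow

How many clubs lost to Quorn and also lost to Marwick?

Quorn beat: Norham, Sutton, Arden, Ostley.
Marwick beat: Norham, Sutton, Quorn, Farrow, Arden, Ivins.
Both beat: Norham, Sutton, Arden — 3.

3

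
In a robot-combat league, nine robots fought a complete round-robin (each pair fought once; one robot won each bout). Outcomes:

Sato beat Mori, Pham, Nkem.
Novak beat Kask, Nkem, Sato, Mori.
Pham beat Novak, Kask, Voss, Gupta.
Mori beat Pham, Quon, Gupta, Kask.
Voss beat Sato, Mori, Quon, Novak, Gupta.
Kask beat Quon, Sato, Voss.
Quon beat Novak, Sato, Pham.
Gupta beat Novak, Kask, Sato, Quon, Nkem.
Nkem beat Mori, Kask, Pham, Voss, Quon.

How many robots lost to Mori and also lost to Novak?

1

Mori beat: Kask, Gupta, Pham, Quon.
Novak beat: Mori, Kask, Nkem, Sato.
Both beat: Kask — 1.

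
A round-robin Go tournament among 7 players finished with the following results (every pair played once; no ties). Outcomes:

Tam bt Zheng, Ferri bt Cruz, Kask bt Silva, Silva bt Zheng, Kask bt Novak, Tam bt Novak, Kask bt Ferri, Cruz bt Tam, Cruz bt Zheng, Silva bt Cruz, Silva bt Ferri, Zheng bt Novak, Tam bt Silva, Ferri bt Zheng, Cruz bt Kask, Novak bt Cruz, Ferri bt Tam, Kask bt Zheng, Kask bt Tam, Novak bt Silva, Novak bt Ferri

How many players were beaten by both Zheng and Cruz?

Zheng beat: Novak.
Cruz beat: Tam, Zheng, Kask.
No one was beaten by both.

0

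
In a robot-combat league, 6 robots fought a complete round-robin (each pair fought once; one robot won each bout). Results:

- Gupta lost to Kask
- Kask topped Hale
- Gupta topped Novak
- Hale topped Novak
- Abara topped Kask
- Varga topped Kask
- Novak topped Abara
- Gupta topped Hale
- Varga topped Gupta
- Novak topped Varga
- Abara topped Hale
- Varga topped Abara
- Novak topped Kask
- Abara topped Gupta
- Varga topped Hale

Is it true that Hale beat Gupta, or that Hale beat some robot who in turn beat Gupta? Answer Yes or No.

No

Hale did not beat Gupta directly.
Hale beat Novak, but each of them lost to Gupta. No two-step path.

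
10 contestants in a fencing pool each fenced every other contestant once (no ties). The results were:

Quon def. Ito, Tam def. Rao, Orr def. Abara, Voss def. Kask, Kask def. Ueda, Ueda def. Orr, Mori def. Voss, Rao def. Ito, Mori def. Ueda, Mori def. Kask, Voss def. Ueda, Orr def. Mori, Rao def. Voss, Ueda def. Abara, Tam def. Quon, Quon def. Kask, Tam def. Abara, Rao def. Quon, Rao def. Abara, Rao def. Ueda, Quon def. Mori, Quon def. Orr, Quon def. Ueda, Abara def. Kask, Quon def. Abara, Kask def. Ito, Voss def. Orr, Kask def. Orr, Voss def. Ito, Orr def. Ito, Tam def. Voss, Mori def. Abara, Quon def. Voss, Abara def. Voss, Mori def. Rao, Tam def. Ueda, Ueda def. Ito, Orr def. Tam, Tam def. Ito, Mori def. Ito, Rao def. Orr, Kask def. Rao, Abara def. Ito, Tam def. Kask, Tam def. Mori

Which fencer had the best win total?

Win totals: Abara 3, Voss 4, Orr 4, Kask 4, Rao 6, Tam 8, Ueda 3, Mori 6, Quon 7, Ito 0.
Tam leads with 8 wins (next highest: 7).

Tam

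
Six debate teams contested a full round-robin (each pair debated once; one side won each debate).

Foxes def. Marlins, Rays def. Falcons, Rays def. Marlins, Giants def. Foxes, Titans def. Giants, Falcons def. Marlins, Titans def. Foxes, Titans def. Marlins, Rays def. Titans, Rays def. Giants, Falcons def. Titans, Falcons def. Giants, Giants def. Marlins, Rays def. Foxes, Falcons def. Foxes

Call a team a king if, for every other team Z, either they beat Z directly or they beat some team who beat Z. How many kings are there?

Falcons cannot reach Rays in two steps.
Titans cannot reach Falcons, Rays in two steps.
Giants cannot reach Falcons, Titans, Rays in two steps.
Marlins cannot reach Falcons, Titans, Giants, Foxes, Rays in two steps.
Foxes cannot reach Falcons, Titans, Giants, Rays in two steps.
Rays reaches everyone (king).
Kings: Rays — 1.

1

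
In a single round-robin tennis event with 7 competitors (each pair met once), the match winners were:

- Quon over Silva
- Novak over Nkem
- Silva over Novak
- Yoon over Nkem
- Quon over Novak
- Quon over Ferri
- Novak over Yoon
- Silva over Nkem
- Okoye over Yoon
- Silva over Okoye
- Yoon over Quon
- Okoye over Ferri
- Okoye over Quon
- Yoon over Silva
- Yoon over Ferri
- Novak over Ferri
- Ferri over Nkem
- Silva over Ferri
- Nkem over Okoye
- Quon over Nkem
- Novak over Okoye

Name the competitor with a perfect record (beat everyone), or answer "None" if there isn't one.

None

Highest win total is Yoon with 4 (out of 6 possible).
Yoon lost to Novak, Okoye, so no competitor went undefeated.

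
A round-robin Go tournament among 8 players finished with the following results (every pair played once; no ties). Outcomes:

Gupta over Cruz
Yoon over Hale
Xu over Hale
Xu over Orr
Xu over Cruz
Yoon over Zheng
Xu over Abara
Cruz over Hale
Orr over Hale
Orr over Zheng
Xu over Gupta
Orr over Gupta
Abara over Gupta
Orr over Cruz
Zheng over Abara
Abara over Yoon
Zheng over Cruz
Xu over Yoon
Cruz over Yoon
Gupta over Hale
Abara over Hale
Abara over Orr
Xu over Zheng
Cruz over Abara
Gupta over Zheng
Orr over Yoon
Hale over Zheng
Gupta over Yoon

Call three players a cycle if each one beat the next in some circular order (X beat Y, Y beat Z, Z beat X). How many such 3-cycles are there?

8

Win totals: Cruz 3, Abara 4, Gupta 4, Hale 1, Zheng 2, Orr 5, Yoon 2, Xu 7.
A player with w wins dominates both others in C(w,2) triples; summing gives 3 + 6 + 6 + 0 + 1 + 10 + 1 + 21 = 48 transitive triples.
Total triples C(8,3) = 56, so cyclic triples = 56 − 48 = 8.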